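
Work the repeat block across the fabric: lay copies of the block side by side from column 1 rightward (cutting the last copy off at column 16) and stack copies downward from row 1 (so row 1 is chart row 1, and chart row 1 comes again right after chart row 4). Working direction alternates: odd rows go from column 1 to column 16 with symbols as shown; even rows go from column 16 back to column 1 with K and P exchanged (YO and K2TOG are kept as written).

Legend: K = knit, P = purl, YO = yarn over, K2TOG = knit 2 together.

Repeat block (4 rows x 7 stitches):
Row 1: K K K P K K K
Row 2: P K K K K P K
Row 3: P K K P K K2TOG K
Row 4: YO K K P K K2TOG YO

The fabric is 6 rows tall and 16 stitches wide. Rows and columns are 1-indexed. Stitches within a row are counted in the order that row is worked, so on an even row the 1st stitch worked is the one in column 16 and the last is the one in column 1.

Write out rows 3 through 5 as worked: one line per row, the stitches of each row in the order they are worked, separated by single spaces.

== ROWS AS WORKED ==
P K K P K K2TOG K P K K P K K2TOG K P K
P YO YO K2TOG P K P P YO YO K2TOG P K P P YO
K K K P K K K K K K P K K K K K

Derivation:
Row 3: chart row 3, RS - tile across columns 1-16 and work as-is.
Row 4: chart row 4, WS - tiled (columns 1-16): YO K K P K K2TOG YO YO K K P K K2TOG YO YO K; work from column 16 back to 1 with K<->P swapped.
Row 5: chart row 1, RS - tile across columns 1-16 and work as-is.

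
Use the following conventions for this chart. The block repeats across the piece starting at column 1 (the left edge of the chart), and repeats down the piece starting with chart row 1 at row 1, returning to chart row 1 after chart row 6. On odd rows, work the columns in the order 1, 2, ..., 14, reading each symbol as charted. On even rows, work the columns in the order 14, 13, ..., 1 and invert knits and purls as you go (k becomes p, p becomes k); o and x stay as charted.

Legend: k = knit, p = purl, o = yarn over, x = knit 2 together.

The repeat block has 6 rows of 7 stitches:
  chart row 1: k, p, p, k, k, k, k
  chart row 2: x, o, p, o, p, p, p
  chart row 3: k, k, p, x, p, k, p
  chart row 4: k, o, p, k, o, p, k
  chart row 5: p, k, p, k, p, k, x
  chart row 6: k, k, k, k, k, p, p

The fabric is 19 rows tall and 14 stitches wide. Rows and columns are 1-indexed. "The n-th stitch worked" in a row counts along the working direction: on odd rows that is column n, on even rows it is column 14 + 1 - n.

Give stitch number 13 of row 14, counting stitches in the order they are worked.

Stitch:
o

Derivation:
For row 14: chart row = ((14-1) mod 6) + 1 = 2; this is a WS (even) row.
Chart row 2 tiled across columns 1-14: x o p o p p p x o p o p p p
WS row: flip the tiled sequence (start at column 14) and apply k<->p; o and x stay.
Row 14 as worked: k k k o k o x k k k o k o x
Stitch 13 in working order -> o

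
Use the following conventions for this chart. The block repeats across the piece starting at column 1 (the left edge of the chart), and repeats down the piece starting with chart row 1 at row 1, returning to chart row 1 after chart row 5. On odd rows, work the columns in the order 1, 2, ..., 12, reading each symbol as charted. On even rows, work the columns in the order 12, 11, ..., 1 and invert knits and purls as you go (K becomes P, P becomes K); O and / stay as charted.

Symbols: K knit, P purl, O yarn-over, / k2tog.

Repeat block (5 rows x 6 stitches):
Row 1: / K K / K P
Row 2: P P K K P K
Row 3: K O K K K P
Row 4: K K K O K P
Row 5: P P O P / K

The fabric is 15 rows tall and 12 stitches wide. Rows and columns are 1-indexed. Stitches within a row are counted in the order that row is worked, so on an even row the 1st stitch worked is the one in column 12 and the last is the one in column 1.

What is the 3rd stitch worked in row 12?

== STITCH ==
P

Derivation:
Row 12: (12-1) mod 5 = 1, so use chart row 2. Even row -> WS.
Chart row 2 tiled across columns 1-12: P P K K P K P P K K P K
Wrong side: read the tiled row from column 12 down to 1 and exchange K with P (leave O, /).
Row 12 as worked: P K P P K K P K P P K K
Stitch 3 in working order -> P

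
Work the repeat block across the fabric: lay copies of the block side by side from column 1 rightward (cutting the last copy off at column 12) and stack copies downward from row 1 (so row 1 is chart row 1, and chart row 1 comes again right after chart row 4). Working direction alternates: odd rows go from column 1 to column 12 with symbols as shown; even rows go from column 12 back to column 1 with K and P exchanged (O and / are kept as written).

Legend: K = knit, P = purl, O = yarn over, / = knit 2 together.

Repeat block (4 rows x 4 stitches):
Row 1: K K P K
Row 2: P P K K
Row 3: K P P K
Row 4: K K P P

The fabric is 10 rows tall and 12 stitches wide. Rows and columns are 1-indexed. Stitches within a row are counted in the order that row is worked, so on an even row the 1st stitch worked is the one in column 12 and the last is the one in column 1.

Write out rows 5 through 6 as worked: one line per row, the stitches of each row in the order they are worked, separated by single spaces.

Rows as worked:
K K P K K K P K K K P K
P P K K P P K K P P K K

Derivation:
Row 5: chart row 1, RS - tile across columns 1-12 and work as-is.
Row 6: chart row 2, WS - tiled (columns 1-12): P P K K P P K K P P K K; work from column 12 back to 1 with K<->P swapped.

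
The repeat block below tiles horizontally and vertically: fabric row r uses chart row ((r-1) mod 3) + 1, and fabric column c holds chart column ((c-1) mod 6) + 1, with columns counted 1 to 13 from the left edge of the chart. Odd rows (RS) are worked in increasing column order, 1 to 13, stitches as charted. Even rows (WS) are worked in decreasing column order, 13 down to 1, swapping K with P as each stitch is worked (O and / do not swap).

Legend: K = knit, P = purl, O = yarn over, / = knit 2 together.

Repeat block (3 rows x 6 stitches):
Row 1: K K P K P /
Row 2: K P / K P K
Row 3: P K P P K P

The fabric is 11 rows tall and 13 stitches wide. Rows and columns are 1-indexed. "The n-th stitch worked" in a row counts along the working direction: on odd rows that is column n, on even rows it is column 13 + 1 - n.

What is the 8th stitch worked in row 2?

== STITCH ==
P

Derivation:
Row 2: (2-1) mod 3 = 1, so use chart row 2. Even row -> WS.
Chart row 2 tiled across columns 1-13: K P / K P K K P / K P K K
Wrong side: read the tiled row from column 13 down to 1 and exchange K with P (leave O, /).
Row 2 as worked: P P K P / K P P K P / K P
The 8th stitch worked is P.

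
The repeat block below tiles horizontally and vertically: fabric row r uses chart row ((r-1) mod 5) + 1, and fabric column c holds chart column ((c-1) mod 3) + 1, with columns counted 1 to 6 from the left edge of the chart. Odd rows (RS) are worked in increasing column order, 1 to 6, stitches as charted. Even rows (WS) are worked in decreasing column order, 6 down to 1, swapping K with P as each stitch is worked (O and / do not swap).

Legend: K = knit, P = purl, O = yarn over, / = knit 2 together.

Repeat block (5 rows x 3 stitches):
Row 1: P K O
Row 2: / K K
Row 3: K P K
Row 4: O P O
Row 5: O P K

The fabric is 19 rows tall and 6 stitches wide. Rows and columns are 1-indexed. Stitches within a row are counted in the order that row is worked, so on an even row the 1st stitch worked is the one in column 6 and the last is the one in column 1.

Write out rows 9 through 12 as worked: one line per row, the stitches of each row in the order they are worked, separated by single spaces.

Row 9: chart row 4, RS - tile across columns 1-6 and work as-is.
Row 10: chart row 5, WS - tiled (columns 1-6): O P K O P K; work from column 6 back to 1 with K<->P swapped.
Row 11: chart row 1, RS - tile across columns 1-6 and work as-is.
Row 12: chart row 2, WS - tiled (columns 1-6): / K K / K K; work from column 6 back to 1 with K<->P swapped.

Rows as worked:
O P O O P O
P K O P K O
P K O P K O
P P / P P /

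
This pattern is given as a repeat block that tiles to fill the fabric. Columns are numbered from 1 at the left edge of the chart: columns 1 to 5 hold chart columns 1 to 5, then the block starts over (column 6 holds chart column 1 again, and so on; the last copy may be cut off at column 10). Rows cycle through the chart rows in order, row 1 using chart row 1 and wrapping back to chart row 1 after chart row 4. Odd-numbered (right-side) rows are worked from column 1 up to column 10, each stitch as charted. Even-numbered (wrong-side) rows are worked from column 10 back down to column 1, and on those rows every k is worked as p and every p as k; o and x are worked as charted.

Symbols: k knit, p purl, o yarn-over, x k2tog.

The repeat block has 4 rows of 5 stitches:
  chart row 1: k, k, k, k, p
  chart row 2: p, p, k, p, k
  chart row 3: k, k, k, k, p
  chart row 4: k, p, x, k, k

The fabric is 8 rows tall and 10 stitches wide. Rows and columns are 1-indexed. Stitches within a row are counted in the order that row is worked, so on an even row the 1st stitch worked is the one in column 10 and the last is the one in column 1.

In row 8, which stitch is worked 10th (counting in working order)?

Result:
p

Derivation:
For row 8: chart row = ((8-1) mod 4) + 1 = 4; this is a WS (even) row.
Chart row 4 tiled across columns 1-10: k p x k k k p x k k
WS: work from column 10 back to column 1 (reverse the tiled row), swapping k<->p (o and x unchanged).
Row 8 as worked: p p x k p p p x k p
Stitch 10 in working order -> p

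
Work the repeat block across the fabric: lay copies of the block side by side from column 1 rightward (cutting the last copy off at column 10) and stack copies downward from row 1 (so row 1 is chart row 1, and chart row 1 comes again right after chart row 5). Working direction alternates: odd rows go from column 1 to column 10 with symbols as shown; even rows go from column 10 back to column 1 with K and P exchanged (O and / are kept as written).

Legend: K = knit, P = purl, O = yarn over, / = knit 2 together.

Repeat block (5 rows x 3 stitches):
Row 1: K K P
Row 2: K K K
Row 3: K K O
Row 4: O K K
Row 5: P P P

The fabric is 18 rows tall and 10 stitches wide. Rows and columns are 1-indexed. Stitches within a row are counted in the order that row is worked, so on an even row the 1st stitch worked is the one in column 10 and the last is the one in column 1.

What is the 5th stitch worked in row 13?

Row 13: (13-1) mod 5 = 2, so use chart row 3. Odd row -> RS.
Chart row 3 tiled across columns 1-10: K K O K K O K K O K
RS: work column 1 to column 10, symbols as charted — the tiled row is the row as worked.
Counting 5 along the worked row gives K.

== STITCH ==
K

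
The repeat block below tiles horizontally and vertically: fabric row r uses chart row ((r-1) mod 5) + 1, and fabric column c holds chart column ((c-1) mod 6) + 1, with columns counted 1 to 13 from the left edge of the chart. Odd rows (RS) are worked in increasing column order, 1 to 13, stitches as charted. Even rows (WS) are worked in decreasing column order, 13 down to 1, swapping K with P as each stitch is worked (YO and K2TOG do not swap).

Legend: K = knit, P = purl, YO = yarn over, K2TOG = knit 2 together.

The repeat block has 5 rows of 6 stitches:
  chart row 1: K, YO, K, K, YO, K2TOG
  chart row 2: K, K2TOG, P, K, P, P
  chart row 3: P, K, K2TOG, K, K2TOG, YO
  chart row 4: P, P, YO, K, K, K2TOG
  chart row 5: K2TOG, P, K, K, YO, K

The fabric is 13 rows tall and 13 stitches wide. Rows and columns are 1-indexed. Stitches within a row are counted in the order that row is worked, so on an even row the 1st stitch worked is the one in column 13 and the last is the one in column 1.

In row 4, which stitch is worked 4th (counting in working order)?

Result:
P

Derivation:
Row 4: (4-1) mod 5 = 3, so use chart row 4. Even row -> WS.
Chart row 4 tiled across columns 1-13: P P YO K K K2TOG P P YO K K K2TOG P
WS row: flip the tiled sequence (start at column 13) and apply K<->P; YO and K2TOG stay.
Row 4 as worked: K K2TOG P P YO K K K2TOG P P YO K K
The 4th stitch worked is P.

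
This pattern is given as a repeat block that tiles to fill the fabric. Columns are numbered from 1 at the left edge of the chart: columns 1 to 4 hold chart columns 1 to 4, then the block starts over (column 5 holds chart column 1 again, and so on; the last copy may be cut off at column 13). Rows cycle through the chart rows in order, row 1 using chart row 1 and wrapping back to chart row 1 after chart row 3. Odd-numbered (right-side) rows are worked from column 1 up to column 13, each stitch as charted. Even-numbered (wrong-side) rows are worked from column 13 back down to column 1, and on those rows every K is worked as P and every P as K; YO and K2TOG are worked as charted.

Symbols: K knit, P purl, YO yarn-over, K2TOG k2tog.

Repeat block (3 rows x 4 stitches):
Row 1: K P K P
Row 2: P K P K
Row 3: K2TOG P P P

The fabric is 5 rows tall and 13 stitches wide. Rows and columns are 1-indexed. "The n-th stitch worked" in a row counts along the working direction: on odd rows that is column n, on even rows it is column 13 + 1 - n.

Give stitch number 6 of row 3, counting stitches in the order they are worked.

For row 3: chart row = ((3-1) mod 3) + 1 = 3; this is a RS (odd) row.
Chart row 3 tiled across columns 1-13: K2TOG P P P K2TOG P P P K2TOG P P P K2TOG
Right side: take the tiled row as-is (worked left to right from column 1).
The 6th stitch worked is P.

== STITCH ==
P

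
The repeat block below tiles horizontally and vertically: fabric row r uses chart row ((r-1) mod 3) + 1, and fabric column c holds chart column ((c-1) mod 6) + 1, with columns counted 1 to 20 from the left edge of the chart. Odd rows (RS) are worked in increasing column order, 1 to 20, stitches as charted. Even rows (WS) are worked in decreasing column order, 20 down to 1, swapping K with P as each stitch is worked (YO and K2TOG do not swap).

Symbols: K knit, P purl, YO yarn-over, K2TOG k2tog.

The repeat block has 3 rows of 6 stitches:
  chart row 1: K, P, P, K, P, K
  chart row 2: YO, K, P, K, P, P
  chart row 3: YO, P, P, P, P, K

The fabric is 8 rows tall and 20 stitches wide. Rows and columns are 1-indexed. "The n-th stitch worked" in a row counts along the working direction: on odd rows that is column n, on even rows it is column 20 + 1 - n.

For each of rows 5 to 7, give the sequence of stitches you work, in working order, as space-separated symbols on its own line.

Rows as worked:
YO K P K P P YO K P K P P YO K P K P P YO K
K YO P K K K K YO P K K K K YO P K K K K YO
K P P K P K K P P K P K K P P K P K K P

Derivation:
Row 5: chart row 2, RS - tile across columns 1-20 and work as-is.
Row 6: chart row 3, WS - tiled (columns 1-20): YO P P P P K YO P P P P K YO P P P P K YO P; work from column 20 back to 1 with K<->P swapped.
Row 7: chart row 1, RS - tile across columns 1-20 and work as-is.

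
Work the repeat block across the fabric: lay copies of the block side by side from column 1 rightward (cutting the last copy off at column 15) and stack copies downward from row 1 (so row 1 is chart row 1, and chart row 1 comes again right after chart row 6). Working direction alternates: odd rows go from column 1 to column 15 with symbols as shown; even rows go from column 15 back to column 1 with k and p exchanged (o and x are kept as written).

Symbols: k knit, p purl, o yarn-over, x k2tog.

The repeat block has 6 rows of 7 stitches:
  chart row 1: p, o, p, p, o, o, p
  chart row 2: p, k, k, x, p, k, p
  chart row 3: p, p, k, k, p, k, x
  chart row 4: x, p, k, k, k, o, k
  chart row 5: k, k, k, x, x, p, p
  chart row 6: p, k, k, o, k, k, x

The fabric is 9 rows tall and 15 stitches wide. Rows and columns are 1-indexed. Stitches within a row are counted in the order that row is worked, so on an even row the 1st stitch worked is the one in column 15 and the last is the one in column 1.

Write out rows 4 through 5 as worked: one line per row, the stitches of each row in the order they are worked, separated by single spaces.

Row 4: chart row 4, WS - tiled (columns 1-15): x p k k k o k x p k k k o k x; work from column 15 back to 1 with k<->p swapped.
Row 5: chart row 5, RS - tile across columns 1-15 and work as-is.

Rows as worked:
x p o p p p k x p o p p p k x
k k k x x p p k k k x x p p k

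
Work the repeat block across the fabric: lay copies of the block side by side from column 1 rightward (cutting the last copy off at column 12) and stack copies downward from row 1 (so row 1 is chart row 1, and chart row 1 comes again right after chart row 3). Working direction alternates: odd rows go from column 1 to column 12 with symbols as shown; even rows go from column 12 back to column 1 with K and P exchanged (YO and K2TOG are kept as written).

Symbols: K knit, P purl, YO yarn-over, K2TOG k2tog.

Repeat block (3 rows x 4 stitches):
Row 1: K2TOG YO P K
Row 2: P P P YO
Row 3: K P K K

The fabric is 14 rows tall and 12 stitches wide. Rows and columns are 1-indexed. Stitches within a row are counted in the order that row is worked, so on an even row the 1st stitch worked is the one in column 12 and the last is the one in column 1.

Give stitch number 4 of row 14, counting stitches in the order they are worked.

For row 14: chart row = ((14-1) mod 3) + 1 = 2; this is a WS (even) row.
Chart row 2 tiled across columns 1-12: P P P YO P P P YO P P P YO
Wrong side: read the tiled row from column 12 down to 1 and exchange K with P (leave YO, K2TOG).
Row 14 as worked: YO K K K YO K K K YO K K K
Stitch 4 in working order -> K

== STITCH ==
K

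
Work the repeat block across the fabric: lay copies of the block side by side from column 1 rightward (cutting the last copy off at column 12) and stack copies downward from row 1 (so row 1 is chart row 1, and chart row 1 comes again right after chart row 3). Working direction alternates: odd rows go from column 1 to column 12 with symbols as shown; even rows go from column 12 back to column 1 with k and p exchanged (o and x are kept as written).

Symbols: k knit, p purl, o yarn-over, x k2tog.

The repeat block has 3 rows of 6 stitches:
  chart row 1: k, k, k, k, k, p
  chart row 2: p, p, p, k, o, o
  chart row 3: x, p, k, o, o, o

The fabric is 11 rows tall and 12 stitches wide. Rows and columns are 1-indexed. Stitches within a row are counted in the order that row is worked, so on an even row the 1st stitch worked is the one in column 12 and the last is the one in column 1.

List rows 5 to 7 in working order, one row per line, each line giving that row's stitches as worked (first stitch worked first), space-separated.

Rows as worked:
p p p k o o p p p k o o
o o o p k x o o o p k x
k k k k k p k k k k k p

Derivation:
Row 5: chart row 2, RS - tile across columns 1-12 and work as-is.
Row 6: chart row 3, WS - tiled (columns 1-12): x p k o o o x p k o o o; work from column 12 back to 1 with k<->p swapped.
Row 7: chart row 1, RS - tile across columns 1-12 and work as-is.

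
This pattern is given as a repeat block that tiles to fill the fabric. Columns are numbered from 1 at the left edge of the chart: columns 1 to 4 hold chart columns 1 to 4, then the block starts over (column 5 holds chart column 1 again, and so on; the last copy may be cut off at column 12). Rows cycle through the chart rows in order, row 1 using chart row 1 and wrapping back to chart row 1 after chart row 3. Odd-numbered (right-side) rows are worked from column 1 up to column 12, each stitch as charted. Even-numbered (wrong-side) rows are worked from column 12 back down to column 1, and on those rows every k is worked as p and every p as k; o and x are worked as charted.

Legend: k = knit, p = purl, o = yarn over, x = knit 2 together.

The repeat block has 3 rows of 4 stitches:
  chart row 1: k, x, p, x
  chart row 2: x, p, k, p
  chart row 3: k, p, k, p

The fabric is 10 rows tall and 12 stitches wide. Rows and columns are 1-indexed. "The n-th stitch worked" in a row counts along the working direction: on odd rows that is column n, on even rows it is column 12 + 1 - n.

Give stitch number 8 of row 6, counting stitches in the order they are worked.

Stitch:
p

Derivation:
For row 6: chart row = ((6-1) mod 3) + 1 = 3; this is a WS (even) row.
Chart row 3 tiled across columns 1-12: k p k p k p k p k p k p
WS row: flip the tiled sequence (start at column 12) and apply k<->p; o and x stay.
Row 6 as worked: k p k p k p k p k p k p
The 8th stitch worked is p.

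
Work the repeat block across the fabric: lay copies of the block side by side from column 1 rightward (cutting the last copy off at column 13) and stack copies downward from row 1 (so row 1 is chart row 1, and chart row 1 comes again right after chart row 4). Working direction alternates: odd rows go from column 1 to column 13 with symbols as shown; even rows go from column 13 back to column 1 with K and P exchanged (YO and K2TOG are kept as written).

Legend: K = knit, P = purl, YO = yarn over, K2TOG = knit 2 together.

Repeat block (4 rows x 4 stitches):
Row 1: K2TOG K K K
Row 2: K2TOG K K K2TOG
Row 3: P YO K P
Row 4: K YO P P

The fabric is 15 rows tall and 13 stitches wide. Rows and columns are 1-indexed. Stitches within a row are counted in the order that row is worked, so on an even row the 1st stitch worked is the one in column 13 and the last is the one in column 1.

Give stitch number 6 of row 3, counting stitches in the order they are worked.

Result:
YO

Derivation:
Row 3: (3-1) mod 4 = 2, so use chart row 3. Odd row -> RS.
Chart row 3 tiled across columns 1-13: P YO K P P YO K P P YO K P P
RS: work column 1 to column 13, symbols as charted — the tiled row is the row as worked.
Stitch 6 in working order -> YO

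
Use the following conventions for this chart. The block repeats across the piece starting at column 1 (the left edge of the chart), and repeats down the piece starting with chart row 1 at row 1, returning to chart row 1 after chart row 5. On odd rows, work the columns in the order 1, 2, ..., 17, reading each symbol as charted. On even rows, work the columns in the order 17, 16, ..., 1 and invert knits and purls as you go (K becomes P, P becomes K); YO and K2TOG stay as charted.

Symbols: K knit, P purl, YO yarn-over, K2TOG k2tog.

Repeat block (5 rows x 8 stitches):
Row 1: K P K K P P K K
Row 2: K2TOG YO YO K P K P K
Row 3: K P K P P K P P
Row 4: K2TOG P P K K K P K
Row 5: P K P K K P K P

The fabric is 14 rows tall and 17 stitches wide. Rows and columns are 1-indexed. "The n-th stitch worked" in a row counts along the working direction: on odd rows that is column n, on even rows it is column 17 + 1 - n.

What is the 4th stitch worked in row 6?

Result:
K

Derivation:
Row 6: (6-1) mod 5 = 0, so use chart row 1. Even row -> WS.
Chart row 1 tiled across columns 1-17: K P K K P P K K K P K K P P K K K
WS: work from column 17 back to column 1 (reverse the tiled row), swapping K<->P (YO and K2TOG unchanged).
Row 6 as worked: P P P K K P P K P P P K K P P K P
Counting 4 along the worked row gives K.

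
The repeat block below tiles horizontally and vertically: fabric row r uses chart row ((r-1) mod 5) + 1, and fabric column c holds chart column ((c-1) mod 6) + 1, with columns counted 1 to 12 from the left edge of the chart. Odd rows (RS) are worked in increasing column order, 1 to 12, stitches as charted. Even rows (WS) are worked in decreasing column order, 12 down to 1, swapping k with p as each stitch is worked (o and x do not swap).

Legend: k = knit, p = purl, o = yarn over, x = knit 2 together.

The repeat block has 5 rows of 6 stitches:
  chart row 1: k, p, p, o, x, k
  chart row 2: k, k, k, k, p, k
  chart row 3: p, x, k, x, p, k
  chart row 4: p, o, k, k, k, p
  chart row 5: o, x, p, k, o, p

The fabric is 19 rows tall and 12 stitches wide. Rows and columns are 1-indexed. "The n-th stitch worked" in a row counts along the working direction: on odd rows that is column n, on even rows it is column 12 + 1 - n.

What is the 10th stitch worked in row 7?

== STITCH ==
k

Derivation:
For row 7: chart row = ((7-1) mod 5) + 1 = 2; this is a RS (odd) row.
Chart row 2 tiled across columns 1-12: k k k k p k k k k k p k
RS row: no reversal, no swap; stitch n worked = column n.
The 10th stitch worked is k.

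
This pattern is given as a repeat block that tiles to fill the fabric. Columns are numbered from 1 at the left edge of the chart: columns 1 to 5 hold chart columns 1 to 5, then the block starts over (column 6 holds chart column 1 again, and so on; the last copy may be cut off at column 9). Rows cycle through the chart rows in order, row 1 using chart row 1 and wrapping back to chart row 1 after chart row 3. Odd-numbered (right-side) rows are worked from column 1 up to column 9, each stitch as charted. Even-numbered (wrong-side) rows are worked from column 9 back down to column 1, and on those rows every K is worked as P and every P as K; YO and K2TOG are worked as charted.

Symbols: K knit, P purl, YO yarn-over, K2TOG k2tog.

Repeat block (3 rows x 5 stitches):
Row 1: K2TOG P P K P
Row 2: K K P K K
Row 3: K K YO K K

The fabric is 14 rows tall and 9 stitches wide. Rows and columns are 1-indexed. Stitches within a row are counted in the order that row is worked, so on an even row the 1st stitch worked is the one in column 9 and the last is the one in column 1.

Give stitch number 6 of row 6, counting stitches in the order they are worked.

For row 6: chart row = ((6-1) mod 3) + 1 = 3; this is a WS (even) row.
Chart row 3 tiled across columns 1-9: K K YO K K K K YO K
Wrong side: read the tiled row from column 9 down to 1 and exchange K with P (leave YO, K2TOG).
Row 6 as worked: P YO P P P P YO P P
The 6th stitch worked is P.

Stitch:
P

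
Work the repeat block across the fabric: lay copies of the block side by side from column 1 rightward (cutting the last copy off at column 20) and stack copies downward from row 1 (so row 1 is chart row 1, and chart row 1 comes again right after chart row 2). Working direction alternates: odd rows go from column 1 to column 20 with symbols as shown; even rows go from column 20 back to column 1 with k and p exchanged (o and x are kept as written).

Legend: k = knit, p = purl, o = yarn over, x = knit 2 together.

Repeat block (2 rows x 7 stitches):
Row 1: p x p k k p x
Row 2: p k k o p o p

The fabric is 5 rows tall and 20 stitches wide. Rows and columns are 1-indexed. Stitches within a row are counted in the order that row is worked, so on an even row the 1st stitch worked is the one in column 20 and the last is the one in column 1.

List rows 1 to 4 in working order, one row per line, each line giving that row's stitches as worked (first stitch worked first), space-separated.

Row 1: chart row 1, RS - tile across columns 1-20 and work as-is.
Row 2: chart row 2, WS - tiled (columns 1-20): p k k o p o p p k k o p o p p k k o p o; work from column 20 back to 1 with k<->p swapped.
Row 3: chart row 1, RS - tile across columns 1-20 and work as-is.
Row 4: chart row 2, WS - tiled (columns 1-20): p k k o p o p p k k o p o p p k k o p o; work from column 20 back to 1 with k<->p swapped.

Result:
p x p k k p x p x p k k p x p x p k k p
o k o p p k k o k o p p k k o k o p p k
p x p k k p x p x p k k p x p x p k k p
o k o p p k k o k o p p k k o k o p p k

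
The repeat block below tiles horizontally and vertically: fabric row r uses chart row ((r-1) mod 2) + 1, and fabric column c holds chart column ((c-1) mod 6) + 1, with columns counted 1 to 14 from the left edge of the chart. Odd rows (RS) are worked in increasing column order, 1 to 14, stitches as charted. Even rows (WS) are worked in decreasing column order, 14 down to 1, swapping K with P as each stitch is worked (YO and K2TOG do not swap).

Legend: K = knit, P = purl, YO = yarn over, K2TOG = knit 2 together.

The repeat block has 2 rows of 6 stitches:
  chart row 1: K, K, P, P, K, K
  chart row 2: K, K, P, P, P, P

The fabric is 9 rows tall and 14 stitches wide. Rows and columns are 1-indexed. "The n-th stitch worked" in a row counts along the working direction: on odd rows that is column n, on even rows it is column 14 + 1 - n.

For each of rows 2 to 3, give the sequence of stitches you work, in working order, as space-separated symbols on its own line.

Row 2: chart row 2, WS - tiled (columns 1-14): K K P P P P K K P P P P K K; work from column 14 back to 1 with K<->P swapped.
Row 3: chart row 1, RS - tile across columns 1-14 and work as-is.

Rows as worked:
P P K K K K P P K K K K P P
K K P P K K K K P P K K K K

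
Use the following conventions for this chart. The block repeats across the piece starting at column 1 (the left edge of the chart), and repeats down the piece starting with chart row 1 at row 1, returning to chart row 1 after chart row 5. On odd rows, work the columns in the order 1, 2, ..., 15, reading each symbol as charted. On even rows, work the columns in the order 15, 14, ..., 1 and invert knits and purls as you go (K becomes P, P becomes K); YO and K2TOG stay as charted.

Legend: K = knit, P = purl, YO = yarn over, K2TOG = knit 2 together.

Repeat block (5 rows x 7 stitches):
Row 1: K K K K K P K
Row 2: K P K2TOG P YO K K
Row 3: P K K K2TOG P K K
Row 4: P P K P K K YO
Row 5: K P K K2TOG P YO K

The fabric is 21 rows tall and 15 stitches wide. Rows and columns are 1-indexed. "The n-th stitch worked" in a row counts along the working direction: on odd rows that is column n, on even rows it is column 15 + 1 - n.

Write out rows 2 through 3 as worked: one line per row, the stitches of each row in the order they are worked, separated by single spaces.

Row 2: chart row 2, WS - tiled (columns 1-15): K P K2TOG P YO K K K P K2TOG P YO K K K; work from column 15 back to 1 with K<->P swapped.
Row 3: chart row 3, RS - tile across columns 1-15 and work as-is.

== ROWS AS WORKED ==
P P P YO K K2TOG K P P P YO K K2TOG K P
P K K K2TOG P K K P K K K2TOG P K K P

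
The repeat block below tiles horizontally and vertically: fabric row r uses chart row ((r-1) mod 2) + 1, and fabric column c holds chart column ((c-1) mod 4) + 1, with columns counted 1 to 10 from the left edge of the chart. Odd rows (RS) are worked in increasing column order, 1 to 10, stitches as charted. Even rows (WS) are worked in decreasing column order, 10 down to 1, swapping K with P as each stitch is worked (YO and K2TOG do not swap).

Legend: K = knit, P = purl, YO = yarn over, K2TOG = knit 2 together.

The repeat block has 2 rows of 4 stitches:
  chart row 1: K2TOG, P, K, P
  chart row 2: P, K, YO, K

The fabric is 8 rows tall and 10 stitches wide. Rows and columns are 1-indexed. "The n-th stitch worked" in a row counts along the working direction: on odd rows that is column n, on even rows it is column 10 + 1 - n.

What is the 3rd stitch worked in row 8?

Row 8: (8-1) mod 2 = 1, so use chart row 2. Even row -> WS.
Chart row 2 tiled across columns 1-10: P K YO K P K YO K P K
WS row: flip the tiled sequence (start at column 10) and apply K<->P; YO and K2TOG stay.
Row 8 as worked: P K P YO P K P YO P K
The 3rd stitch worked is P.

Stitch:
P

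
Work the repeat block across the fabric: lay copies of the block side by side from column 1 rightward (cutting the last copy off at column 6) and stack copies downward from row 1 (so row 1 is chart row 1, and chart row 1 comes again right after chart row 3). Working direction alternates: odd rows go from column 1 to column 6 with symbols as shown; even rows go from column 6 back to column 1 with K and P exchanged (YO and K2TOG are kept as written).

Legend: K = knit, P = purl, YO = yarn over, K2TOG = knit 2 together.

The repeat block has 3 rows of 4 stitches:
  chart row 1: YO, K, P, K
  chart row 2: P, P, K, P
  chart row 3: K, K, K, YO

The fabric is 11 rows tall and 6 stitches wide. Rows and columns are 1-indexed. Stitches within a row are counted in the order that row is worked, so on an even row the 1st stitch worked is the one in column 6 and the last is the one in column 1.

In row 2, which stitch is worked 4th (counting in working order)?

Stitch:
P

Derivation:
Row 2 uses chart row ((2-1) mod 3)+1 = 2. Row 2 is even, so WS.
Chart row 2 tiled across columns 1-6: P P K P P P
WS: work from column 6 back to column 1 (reverse the tiled row), swapping K<->P (YO and K2TOG unchanged).
Row 2 as worked: K K K P K K
Counting 4 along the worked row gives P.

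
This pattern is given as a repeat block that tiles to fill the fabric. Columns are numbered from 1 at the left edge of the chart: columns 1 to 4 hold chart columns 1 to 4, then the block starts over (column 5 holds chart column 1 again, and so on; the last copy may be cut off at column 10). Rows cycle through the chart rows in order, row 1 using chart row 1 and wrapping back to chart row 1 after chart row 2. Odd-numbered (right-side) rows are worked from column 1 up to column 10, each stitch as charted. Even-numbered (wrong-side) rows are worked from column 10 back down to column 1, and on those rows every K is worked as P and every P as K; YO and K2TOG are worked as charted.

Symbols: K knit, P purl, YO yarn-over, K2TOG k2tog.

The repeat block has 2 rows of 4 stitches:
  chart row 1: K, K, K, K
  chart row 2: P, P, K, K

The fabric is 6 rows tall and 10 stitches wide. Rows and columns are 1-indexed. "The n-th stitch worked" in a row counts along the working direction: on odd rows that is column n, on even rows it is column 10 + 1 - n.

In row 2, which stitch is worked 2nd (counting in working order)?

Stitch:
K

Derivation:
For row 2: chart row = ((2-1) mod 2) + 1 = 2; this is a WS (even) row.
Chart row 2 tiled across columns 1-10: P P K K P P K K P P
WS: work from column 10 back to column 1 (reverse the tiled row), swapping K<->P (YO and K2TOG unchanged).
Row 2 as worked: K K P P K K P P K K
Counting 2 along the worked row gives K.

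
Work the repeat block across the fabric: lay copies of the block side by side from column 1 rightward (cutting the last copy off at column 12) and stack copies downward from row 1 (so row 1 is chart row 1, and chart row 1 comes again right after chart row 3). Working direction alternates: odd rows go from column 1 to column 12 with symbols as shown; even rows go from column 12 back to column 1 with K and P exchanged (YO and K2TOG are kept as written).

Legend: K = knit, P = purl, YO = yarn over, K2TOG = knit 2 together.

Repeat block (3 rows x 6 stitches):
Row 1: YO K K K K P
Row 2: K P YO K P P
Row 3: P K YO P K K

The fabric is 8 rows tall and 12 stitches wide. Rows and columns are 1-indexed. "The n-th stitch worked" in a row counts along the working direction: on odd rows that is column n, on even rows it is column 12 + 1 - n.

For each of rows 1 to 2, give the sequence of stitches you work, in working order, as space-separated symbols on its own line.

Result:
YO K K K K P YO K K K K P
K K P YO K P K K P YO K P

Derivation:
Row 1: chart row 1, RS - tile across columns 1-12 and work as-is.
Row 2: chart row 2, WS - tiled (columns 1-12): K P YO K P P K P YO K P P; work from column 12 back to 1 with K<->P swapped.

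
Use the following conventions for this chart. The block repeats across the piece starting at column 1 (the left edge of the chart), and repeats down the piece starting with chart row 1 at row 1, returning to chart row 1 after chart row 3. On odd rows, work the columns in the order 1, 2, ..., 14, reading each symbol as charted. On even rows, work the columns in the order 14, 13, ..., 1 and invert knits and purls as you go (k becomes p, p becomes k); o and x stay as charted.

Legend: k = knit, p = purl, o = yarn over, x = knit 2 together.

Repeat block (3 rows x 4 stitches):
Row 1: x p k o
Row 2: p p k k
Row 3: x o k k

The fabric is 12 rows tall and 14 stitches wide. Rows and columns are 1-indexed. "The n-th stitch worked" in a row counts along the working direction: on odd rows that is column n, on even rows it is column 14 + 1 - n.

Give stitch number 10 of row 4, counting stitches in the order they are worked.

Row 4 uses chart row ((4-1) mod 3)+1 = 1. Row 4 is even, so WS.
Chart row 1 tiled across columns 1-14: x p k o x p k o x p k o x p
WS: work from column 14 back to column 1 (reverse the tiled row), swapping k<->p (o and x unchanged).
Row 4 as worked: k x o p k x o p k x o p k x
The 10th stitch worked is x.

Result:
x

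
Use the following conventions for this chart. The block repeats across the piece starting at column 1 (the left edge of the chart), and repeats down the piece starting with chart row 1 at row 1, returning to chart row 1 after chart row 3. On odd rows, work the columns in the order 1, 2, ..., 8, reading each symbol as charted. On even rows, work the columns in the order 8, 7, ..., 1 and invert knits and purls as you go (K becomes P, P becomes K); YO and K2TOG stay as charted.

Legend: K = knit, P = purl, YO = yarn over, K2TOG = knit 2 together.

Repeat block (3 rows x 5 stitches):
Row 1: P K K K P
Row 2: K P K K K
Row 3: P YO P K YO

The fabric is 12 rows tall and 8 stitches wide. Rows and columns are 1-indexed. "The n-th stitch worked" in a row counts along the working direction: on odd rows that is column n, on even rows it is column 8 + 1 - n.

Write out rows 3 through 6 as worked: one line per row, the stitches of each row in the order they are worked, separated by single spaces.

Row 3: chart row 3, RS - tile across columns 1-8 and work as-is.
Row 4: chart row 1, WS - tiled (columns 1-8): P K K K P P K K; work from column 8 back to 1 with K<->P swapped.
Row 5: chart row 2, RS - tile across columns 1-8 and work as-is.
Row 6: chart row 3, WS - tiled (columns 1-8): P YO P K YO P YO P; work from column 8 back to 1 with K<->P swapped.

== ROWS AS WORKED ==
P YO P K YO P YO P
P P K K P P P K
K P K K K K P K
K YO K YO P K YO K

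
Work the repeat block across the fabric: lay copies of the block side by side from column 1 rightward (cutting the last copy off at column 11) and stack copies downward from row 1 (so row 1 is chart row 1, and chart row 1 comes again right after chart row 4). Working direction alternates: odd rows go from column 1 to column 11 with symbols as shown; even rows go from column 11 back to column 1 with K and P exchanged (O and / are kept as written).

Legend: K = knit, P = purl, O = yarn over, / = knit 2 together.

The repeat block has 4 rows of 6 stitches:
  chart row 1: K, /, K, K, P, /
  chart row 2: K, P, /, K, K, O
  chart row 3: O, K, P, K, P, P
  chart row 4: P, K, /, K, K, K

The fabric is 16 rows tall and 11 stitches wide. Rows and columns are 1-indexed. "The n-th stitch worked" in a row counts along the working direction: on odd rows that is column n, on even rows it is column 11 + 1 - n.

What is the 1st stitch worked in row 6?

== STITCH ==
P

Derivation:
For row 6: chart row = ((6-1) mod 4) + 1 = 2; this is a WS (even) row.
Chart row 2 tiled across columns 1-11: K P / K K O K P / K K
Wrong side: read the tiled row from column 11 down to 1 and exchange K with P (leave O, /).
Row 6 as worked: P P / K P O P P / K P
Counting 1 along the worked row gives P.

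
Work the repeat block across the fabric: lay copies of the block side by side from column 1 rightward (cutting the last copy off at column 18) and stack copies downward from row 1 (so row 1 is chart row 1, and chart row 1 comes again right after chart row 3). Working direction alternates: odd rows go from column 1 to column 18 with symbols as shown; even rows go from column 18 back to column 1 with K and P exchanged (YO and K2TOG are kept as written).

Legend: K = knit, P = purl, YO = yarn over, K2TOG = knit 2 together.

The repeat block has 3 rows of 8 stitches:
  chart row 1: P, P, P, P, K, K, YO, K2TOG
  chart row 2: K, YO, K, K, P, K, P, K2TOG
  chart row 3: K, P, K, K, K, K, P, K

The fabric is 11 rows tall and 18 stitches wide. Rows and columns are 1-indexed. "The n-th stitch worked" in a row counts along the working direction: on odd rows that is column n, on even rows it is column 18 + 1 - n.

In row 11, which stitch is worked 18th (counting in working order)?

Row 11: (11-1) mod 3 = 1, so use chart row 2. Odd row -> RS.
Chart row 2 tiled across columns 1-18: K YO K K P K P K2TOG K YO K K P K P K2TOG K YO
RS row: no reversal, no swap; stitch n worked = column n.
Counting 18 along the worked row gives YO.

Result:
YO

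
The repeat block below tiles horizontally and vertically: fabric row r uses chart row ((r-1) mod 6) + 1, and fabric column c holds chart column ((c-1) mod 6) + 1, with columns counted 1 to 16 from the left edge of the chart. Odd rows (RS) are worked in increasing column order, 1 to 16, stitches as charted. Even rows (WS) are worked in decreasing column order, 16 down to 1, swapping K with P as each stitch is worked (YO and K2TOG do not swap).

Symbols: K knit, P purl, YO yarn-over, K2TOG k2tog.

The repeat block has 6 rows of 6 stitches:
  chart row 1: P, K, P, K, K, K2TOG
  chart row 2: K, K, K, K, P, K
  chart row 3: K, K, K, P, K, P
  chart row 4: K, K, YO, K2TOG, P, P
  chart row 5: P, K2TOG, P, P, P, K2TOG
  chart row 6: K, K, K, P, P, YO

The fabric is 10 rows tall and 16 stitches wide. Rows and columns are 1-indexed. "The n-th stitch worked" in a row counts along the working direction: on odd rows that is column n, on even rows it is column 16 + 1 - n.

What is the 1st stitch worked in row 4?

Stitch:
K2TOG

Derivation:
Row 4: (4-1) mod 6 = 3, so use chart row 4. Even row -> WS.
Chart row 4 tiled across columns 1-16: K K YO K2TOG P P K K YO K2TOG P P K K YO K2TOG
WS row: flip the tiled sequence (start at column 16) and apply K<->P; YO and K2TOG stay.
Row 4 as worked: K2TOG YO P P K K K2TOG YO P P K K K2TOG YO P P
Counting 1 along the worked row gives K2TOG.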